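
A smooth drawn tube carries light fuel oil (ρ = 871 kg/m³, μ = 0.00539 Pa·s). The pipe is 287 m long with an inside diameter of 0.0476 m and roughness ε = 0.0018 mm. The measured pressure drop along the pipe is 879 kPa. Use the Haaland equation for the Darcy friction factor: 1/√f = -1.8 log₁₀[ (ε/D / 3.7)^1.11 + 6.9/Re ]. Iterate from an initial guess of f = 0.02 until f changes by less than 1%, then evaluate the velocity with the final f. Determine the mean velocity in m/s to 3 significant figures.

Rearranging Darcy-Weisbach: V = √(2·ΔP·D/(f·L·ρ)). With ε/D = 1.8e-06/0.0476 = 3.78e-05, iterate starting from f = 0.02:
  f = 0.02 → V = √(2·8.79e+05·0.0476/(0.02·287·871)) = 4.091 m/s; Re = ρVD/μ = 3.147e+04; f → 0.02312
  f = 0.02312 → V = 3.805 m/s; Re = 2.927e+04; f → 0.02352
  f = 0.02352 → V = 3.772 m/s; Re = 2.902e+04; f → 0.02357
Converged (Δf/f < 1%). With the final f = 0.02357: V = √(2·8.79e+05·0.0476/(0.02357·287·871)) = 3.769 m/s.

V ≈ 3.77 m/s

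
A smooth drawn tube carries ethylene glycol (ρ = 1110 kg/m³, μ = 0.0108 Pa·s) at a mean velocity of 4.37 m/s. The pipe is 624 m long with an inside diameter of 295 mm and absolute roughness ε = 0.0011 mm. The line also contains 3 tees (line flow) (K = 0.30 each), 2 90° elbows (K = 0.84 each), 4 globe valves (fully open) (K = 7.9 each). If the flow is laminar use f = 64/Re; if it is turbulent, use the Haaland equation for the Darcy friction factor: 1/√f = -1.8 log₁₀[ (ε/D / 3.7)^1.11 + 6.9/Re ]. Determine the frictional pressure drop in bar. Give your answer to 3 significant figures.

Reynolds number Re = ρVD/μ = 1110 · 4.37 · 0.295 / 0.0108 = 1.325e+05.
Re > 4000 → turbulent. Relative roughness ε/D = 1.1e-06/0.295 = 3.73e-06. Haaland: 1/√f = -1.8 log₁₀[(3.73e-06/3.7)^1.11 + 6.9/1.325e+05] = -1.8 log₁₀[2.21e-07 + 5.21e-05] = 7.707, so f = 0.01684.
Total minor-loss coefficient ΣK = 3·0.3 + 2·0.84 + 4·7.9 = 34.2.
ΔP = [f·L/D + ΣK]·(ρV²/2) = [0.01684·624/0.295 + 34.2]·(1110·4.37²/2) = [35.61 + 34.2]·1.06e+04 = 7.397e+05 Pa.
ΔP = 7.397e+05 Pa = 7.40 bar.

ΔP ≈ 7.40 bar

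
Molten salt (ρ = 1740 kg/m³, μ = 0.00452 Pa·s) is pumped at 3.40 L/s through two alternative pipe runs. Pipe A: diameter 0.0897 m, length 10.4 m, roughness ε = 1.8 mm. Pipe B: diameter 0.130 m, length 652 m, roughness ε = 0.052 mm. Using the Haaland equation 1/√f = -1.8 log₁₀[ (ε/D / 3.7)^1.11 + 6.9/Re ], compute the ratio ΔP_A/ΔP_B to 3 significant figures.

Pipe A: V = Q/A = 0.0034/0.006319 = 0.538 m/s; Re = 1.858e+04; ε/D = 0.0201; Haaland → f = 0.05079; ΔP_A = f(L/D)(ρV²/2) = 1483 Pa.
Pipe B: V = Q/A = 0.0034/0.01327 = 0.2562 m/s; Re = 1.282e+04; ε/D = 0.0004; Haaland → f = 0.02943; ΔP_B = f(L/D)(ρV²/2) = 8427 Pa.
ΔP_A/ΔP_B = 1483/8427 = 0.176.

ΔP_A/ΔP_B ≈ 0.176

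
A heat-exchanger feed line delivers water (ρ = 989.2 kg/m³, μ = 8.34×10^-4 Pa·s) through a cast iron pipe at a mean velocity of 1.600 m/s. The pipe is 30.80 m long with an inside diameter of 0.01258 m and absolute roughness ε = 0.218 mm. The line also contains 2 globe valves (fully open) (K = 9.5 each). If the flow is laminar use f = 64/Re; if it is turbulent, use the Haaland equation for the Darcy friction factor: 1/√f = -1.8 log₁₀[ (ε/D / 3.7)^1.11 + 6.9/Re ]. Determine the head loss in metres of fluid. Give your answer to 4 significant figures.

Reynolds number Re = ρVD/μ = 989.2 · 1.6 · 0.01258 / 0.000834 = 2.387e+04.
Re > 4000 → turbulent. Relative roughness ε/D = 0.000218/0.01258 = 0.0173. Haaland: 1/√f = -1.8 log₁₀[(0.0173/3.7)^1.11 + 6.9/2.387e+04] = -1.8 log₁₀[0.0026 + 0.000289] = 4.572, so f = 0.04785.
Total minor-loss coefficient ΣK = 2·9.5 = 19.
ΔP = [f·L/D + ΣK]·(ρV²/2) = [0.04785·30.8/0.01258 + 19]·(989.2·1.6²/2) = [117.1 + 19]·1266 = 1.724e+05 Pa.
Head loss h_f = ΔP/(ρg) = 1.724e+05/(989.2·9.81) = 17.76 m.

h_f ≈ 17.76 m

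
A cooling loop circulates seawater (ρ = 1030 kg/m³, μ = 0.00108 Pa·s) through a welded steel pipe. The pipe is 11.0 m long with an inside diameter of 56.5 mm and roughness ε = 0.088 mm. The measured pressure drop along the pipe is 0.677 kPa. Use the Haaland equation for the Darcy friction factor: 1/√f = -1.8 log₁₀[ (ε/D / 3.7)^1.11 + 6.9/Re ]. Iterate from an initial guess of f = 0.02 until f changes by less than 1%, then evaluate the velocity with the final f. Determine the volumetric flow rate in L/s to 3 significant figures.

Q ≈ 1.25 L/s

Rearranging Darcy-Weisbach: V = √(2·ΔP·D/(f·L·ρ)). With ε/D = 8.8e-05/0.0565 = 0.00156, iterate starting from f = 0.02:
  f = 0.02 → V = √(2·677·0.0565/(0.02·11·1030)) = 0.581 m/s; Re = ρVD/μ = 3.131e+04; f → 0.02672
  f = 0.02672 → V = 0.5027 m/s; Re = 2.709e+04; f → 0.02729
  f = 0.02729 → V = 0.4974 m/s; Re = 2.68e+04; f → 0.02734
Converged (Δf/f < 1%). With the final f = 0.02734: V = √(2·677·0.0565/(0.02734·11·1030)) = 0.497 m/s.
Q = V·A = 0.497·(π/4·0.0565²) = 0.001246 m³/s = 1.25 L/s.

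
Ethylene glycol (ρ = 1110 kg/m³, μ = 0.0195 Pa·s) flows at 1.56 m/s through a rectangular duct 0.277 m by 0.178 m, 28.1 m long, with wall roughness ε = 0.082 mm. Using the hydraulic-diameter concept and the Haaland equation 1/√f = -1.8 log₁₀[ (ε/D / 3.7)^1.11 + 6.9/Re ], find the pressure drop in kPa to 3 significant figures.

Hydraulic diameter D_h = 4A/P = 4·(0.277·0.178)/(2·(0.277+0.178)) = 0.1972/0.91 = 0.2167 m.
Re = ρVD_h/μ = 1110·1.56·0.2167/0.0195 = 1.925e+04.
ε/D_h = 8.2e-05/0.2167 = 0.000378; Haaland gives 1/√f = -1.8 log₁₀[3.72e-05+0.000359] = 6.125, so f = 0.02666.
ΔP = f(L/D_h)(ρV²/2) = 0.02666·28.1/0.2167·1351 = 4668 Pa.
ΔP = 4.67 kPa.

ΔP ≈ 4.67 kPa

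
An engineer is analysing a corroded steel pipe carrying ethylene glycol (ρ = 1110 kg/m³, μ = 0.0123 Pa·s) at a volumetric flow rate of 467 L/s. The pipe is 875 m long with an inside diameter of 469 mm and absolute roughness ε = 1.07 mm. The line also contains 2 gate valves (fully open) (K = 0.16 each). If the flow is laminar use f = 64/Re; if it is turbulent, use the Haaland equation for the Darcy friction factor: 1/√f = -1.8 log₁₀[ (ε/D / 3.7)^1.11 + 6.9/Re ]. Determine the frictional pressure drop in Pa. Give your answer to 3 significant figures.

Q = 467 L/s = 467/1000 = 0.467 m³/s.
Cross-sectional area A = πD²/4 = π(0.469)²/4 = 0.1728 m²; mean velocity V = Q/A = 0.467/0.1728 = 2.703 m/s.
Reynolds number Re = ρVD/μ = 1110 · 2.703 · 0.469 / 0.0123 = 1.144e+05.
Re > 4000 → turbulent. Relative roughness ε/D = 0.00107/0.469 = 0.00228. Haaland: 1/√f = -1.8 log₁₀[(0.00228/3.7)^1.11 + 6.9/1.144e+05] = -1.8 log₁₀[0.000273 + 6.03e-05] = 6.258, so f = 0.02554.
Total minor-loss coefficient ΣK = 2·0.16 = 0.32.
ΔP = [f·L/D + ΣK]·(ρV²/2) = [0.02554·875/0.469 + 0.32]·(1110·2.703²/2) = [47.64 + 0.32]·4056 = 1.945e+05 Pa.

ΔP ≈ 195000 Pa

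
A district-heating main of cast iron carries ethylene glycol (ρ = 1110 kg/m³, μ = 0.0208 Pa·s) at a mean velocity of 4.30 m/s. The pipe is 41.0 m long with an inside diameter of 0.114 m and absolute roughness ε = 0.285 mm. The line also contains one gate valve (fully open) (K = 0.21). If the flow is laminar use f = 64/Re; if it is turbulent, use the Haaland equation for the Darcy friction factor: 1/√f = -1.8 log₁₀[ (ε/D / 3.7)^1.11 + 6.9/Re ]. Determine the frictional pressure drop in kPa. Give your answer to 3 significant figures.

Reynolds number Re = ρVD/μ = 1110 · 4.3 · 0.114 / 0.0208 = 2.616e+04.
Re > 4000 → turbulent. Relative roughness ε/D = 0.000285/0.114 = 0.0025. Haaland: 1/√f = -1.8 log₁₀[(0.0025/3.7)^1.11 + 6.9/2.616e+04] = -1.8 log₁₀[0.000303 + 0.000264] = 5.844, so f = 0.02928.
Total minor-loss coefficient ΣK = 1·0.21 = 0.21.
ΔP = [f·L/D + ΣK]·(ρV²/2) = [0.02928·41/0.114 + 0.21]·(1110·4.3²/2) = [10.53 + 0.21]·1.026e+04 = 1.102e+05 Pa.
ΔP = 1.102e+05 Pa = 110 kPa.

ΔP ≈ 110 kPa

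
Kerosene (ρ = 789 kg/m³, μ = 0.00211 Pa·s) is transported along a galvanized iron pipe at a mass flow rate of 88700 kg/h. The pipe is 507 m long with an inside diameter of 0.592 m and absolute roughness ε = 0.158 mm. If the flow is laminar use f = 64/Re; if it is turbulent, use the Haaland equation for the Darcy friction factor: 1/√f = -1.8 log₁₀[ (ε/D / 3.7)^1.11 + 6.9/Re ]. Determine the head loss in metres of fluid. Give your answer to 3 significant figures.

ṁ = 88700 kg/h = 88700/3600 = 24.64 kg/s.
A = πD²/4 = π(0.592)²/4 = 0.2753 m²; mean velocity V = ṁ/(ρA) = 24.64/(789 · 0.2753) = 0.1135 m/s.
Reynolds number Re = ρVD/μ = 789 · 0.1135 · 0.592 / 0.00211 = 2.511e+04.
Re > 4000 → turbulent. Relative roughness ε/D = 0.000158/0.592 = 0.000267. Haaland: 1/√f = -1.8 log₁₀[(0.000267/3.7)^1.11 + 6.9/2.511e+04] = -1.8 log₁₀[2.53e-05 + 0.000275] = 6.341, so f = 0.02487.
Darcy-Weisbach: ΔP = f(L/D)(ρV²/2) = 0.02487·(507/0.592)·(789·0.1135²/2) = 0.02487·856.4·5.078 = 108.1 Pa.
Head loss h_f = ΔP/(ρg) = 108.1/(789·9.81) = 0.0140 m.

h_f ≈ 0.0140 m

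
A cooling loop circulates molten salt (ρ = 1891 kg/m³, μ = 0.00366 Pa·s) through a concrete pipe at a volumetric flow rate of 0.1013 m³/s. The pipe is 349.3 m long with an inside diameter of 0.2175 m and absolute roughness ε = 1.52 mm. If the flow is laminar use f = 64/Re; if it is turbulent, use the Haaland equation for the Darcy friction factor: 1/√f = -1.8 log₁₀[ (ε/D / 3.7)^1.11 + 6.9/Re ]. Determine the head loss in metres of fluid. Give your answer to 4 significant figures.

h_f ≈ 20.68 m

Cross-sectional area A = πD²/4 = π(0.2175)²/4 = 0.03715 m²; mean velocity V = Q/A = 0.1013/0.03715 = 2.726 m/s.
Reynolds number Re = ρVD/μ = 1891 · 2.726 · 0.2175 / 0.00366 = 3.064e+05.
Re > 4000 → turbulent. Relative roughness ε/D = 0.00152/0.2175 = 0.00699. Haaland: 1/√f = -1.8 log₁₀[(0.00699/3.7)^1.11 + 6.9/3.064e+05] = -1.8 log₁₀[0.000947 + 2.25e-05] = 5.424, so f = 0.03399.
Darcy-Weisbach: ΔP = f(L/D)(ρV²/2) = 0.03399·(349.3/0.2175)·(1891·2.726²/2) = 0.03399·1606·7029 = 3.837e+05 Pa.
Head loss h_f = ΔP/(ρg) = 3.837e+05/(1891·9.81) = 20.68 m.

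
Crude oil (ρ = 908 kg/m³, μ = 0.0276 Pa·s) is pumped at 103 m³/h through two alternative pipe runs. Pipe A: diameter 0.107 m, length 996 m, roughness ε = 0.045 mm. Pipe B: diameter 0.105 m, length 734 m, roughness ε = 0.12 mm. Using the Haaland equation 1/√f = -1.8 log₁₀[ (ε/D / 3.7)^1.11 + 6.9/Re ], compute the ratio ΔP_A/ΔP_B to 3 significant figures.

ΔP_A/ΔP_B ≈ 1.20

Pipe A: V = Q/A = 0.02861/0.008992 = 3.182 m/s; Re = 1.12e+04; ε/D = 0.000421; Haaland → f = 0.03049; ΔP_A = f(L/D)(ρV²/2) = 1.304e+06 Pa.
Pipe B: V = Q/A = 0.02861/0.008659 = 3.304 m/s; Re = 1.141e+04; ε/D = 0.00114; Haaland → f = 0.03139; ΔP_B = f(L/D)(ρV²/2) = 1.088e+06 Pa.
ΔP_A/ΔP_B = 1.304e+06/1.088e+06 = 1.20.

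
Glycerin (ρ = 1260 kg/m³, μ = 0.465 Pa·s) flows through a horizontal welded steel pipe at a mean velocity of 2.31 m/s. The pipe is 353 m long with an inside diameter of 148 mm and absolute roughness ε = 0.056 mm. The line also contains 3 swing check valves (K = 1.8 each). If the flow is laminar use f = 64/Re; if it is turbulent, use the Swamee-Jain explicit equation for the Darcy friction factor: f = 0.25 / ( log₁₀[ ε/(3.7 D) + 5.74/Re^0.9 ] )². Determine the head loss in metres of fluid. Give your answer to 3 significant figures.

h_f ≈ 46.3 m

Reynolds number Re = ρVD/μ = 1260 · 2.31 · 0.148 / 0.465 = 926.4.
Re < 2300 → laminar flow, so f = 64/Re = 64/926.4 = 0.06909 (the turbulent correlation is not needed).
Total minor-loss coefficient ΣK = 3·1.8 = 5.4.
ΔP = [f·L/D + ΣK]·(ρV²/2) = [0.06909·353/0.148 + 5.4]·(1260·2.31²/2) = [164.8 + 5.4]·3362 = 5.721e+05 Pa.
Head loss h_f = ΔP/(ρg) = 5.721e+05/(1260·9.81) = 46.3 m.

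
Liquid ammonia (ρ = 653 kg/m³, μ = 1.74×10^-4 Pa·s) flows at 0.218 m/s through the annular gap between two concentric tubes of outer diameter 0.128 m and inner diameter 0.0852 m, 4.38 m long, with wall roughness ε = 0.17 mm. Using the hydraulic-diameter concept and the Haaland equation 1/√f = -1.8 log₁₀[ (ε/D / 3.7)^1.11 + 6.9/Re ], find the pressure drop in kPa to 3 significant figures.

ΔP ≈ 0.0493 kPa

Hydraulic diameter D_h = 4A/P = D_o - D_i = 0.128 - 0.0852 = 0.0428 m.
Re = ρVD_h/μ = 653·0.218·0.0428/0.000174 = 3.502e+04.
ε/D_h = 0.00017/0.0428 = 0.00397; Haaland gives 1/√f = -1.8 log₁₀[0.000506+0.000197] = 5.675, so f = 0.03105.
ΔP = f(L/D_h)(ρV²/2) = 0.03105·4.38/0.0428·15.52 = 49.3 Pa.
ΔP = 0.0493 kPa.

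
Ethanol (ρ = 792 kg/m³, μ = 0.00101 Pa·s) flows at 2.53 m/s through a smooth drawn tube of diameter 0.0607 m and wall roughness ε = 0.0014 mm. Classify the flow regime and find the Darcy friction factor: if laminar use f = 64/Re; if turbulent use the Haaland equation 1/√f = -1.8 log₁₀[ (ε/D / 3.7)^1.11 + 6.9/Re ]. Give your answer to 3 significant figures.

Re = ρVD/μ = 792·2.53·0.0607/0.00101 = 1.204e+05.
Re > 4000 → turbulent. ε/D = 1.4e-06/0.0607 = 2.31e-05; Haaland: 1/√f = -1.8 log₁₀[1.67e-06 + 5.73e-05] = 7.613, so f = 0.01725.

f ≈ 0.0173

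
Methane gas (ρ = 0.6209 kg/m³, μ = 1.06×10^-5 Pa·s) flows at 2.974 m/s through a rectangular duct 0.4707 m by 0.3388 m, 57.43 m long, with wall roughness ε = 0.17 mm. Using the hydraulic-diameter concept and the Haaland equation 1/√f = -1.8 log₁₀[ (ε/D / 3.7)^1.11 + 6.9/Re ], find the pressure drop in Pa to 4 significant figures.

ΔP ≈ 8.365 Pa

Hydraulic diameter D_h = 4A/P = 4·(0.4707·0.3388)/(2·(0.4707+0.3388)) = 0.6379/1.619 = 0.394 m.
Re = ρVD_h/μ = 0.6209·2.974·0.394/1.06e-05 = 6.864e+04.
ε/D_h = 0.00017/0.394 = 0.000431; Haaland gives 1/√f = -1.8 log₁₀[4.31e-05+0.000101] = 6.917, so f = 0.0209.
ΔP = f(L/D_h)(ρV²/2) = 0.0209·57.43/0.394·2.746 = 8.365 Pa.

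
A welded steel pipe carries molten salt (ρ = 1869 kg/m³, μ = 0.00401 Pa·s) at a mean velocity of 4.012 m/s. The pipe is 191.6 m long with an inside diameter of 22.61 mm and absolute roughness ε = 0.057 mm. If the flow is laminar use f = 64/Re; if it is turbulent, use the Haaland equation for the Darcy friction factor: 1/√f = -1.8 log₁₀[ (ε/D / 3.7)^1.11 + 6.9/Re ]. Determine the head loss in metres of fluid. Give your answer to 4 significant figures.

Reynolds number Re = ρVD/μ = 1869 · 4.012 · 0.02261 / 0.00401 = 4.228e+04.
Re > 4000 → turbulent. Relative roughness ε/D = 5.7e-05/0.02261 = 0.00252. Haaland: 1/√f = -1.8 log₁₀[(0.00252/3.7)^1.11 + 6.9/4.228e+04] = -1.8 log₁₀[0.000306 + 0.000163] = 5.992, so f = 0.02785.
Darcy-Weisbach: ΔP = f(L/D)(ρV²/2) = 0.02785·(191.6/0.02261)·(1869·4.012²/2) = 0.02785·8474·1.504e+04 = 3.55e+06 Pa.
Head loss h_f = ΔP/(ρg) = 3.55e+06/(1869·9.81) = 193.6 m.

h_f ≈ 193.6 m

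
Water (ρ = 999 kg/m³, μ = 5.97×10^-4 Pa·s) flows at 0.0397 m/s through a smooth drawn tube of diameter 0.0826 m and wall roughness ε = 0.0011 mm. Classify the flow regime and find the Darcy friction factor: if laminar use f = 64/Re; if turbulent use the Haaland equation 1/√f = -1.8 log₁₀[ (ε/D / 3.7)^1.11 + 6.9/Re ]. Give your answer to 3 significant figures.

f ≈ 0.0367

Re = ρVD/μ = 999·0.0397·0.0826/0.000597 = 5487.
Re > 4000 → turbulent. ε/D = 1.1e-06/0.0826 = 1.33e-05; Haaland: 1/√f = -1.8 log₁₀[9.07e-07 + 0.00126] = 5.22, so f = 0.03669.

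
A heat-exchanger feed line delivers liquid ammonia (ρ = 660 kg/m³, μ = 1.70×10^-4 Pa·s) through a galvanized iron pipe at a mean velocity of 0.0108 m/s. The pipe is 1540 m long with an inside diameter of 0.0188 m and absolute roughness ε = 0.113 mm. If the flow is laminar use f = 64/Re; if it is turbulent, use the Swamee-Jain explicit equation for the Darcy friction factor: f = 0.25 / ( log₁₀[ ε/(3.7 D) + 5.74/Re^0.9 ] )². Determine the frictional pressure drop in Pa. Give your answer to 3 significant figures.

Reynolds number Re = ρVD/μ = 660 · 0.0108 · 0.0188 / 0.00017 = 788.3.
Re < 2300 → laminar flow, so f = 64/Re = 64/788.3 = 0.08119 (the turbulent correlation is not needed).
Darcy-Weisbach: ΔP = f(L/D)(ρV²/2) = 0.08119·(1540/0.0188)·(660·0.0108²/2) = 0.08119·8.191e+04·0.03849 = 256 Pa.

ΔP ≈ 256 Pa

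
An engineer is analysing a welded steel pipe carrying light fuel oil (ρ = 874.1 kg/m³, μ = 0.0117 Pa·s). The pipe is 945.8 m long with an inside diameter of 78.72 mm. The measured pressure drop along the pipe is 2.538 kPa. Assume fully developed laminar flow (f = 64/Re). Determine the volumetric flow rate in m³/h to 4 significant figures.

Q ≈ 0.7782 m³/h

For laminar flow, f = 64/Re with Re = ρVD/μ, so Darcy-Weisbach reduces to ΔP = 32μLV/D². Solving for V: V = ΔP·D²/(32μL) = 2538·(0.07872)²/(32·0.0117·945.8) = 0.04441 m/s.
Check: Re = ρVD/μ = 874.1·0.04441·0.07872/0.0117 = 261.2 < 2300, so the laminar assumption holds.
Q = V·A = 0.04441·(π/4·0.07872²) = 0.0002162 m³/s = 0.7782 m³/h.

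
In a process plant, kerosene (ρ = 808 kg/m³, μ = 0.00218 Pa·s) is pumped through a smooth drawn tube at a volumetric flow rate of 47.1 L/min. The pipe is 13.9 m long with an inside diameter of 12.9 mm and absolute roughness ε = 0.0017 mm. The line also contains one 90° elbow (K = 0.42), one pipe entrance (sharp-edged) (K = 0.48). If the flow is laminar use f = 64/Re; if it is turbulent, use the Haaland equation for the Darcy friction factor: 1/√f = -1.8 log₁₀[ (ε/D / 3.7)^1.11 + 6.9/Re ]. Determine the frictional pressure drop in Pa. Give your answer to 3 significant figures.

ΔP ≈ 387000 Pa

Q = 47.1 L/min = 47.1/60000 = 0.000785 m³/s.
Cross-sectional area A = πD²/4 = π(0.0129)²/4 = 0.0001307 m²; mean velocity V = Q/A = 0.000785/0.0001307 = 6.006 m/s.
Reynolds number Re = ρVD/μ = 808 · 6.006 · 0.0129 / 0.00218 = 2.872e+04.
Re > 4000 → turbulent. Relative roughness ε/D = 1.7e-06/0.0129 = 0.000132. Haaland: 1/√f = -1.8 log₁₀[(0.000132/3.7)^1.11 + 6.9/2.872e+04] = -1.8 log₁₀[1.15e-05 + 0.00024] = 6.478, so f = 0.02383.
Total minor-loss coefficient ΣK = 1·0.42 + 1·0.48 = 0.9.
ΔP = [f·L/D + ΣK]·(ρV²/2) = [0.02383·13.9/0.0129 + 0.9]·(808·6.006²/2) = [25.68 + 0.9]·1.457e+04 = 3.873e+05 Pa.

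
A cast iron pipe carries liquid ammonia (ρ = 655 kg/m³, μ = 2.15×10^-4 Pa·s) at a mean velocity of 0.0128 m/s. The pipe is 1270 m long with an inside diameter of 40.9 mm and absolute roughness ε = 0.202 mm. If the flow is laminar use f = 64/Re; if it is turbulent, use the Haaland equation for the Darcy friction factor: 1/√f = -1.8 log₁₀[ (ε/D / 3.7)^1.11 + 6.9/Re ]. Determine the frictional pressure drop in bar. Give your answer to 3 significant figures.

ΔP ≈ 6.69×10^-4 bar

Reynolds number Re = ρVD/μ = 655 · 0.0128 · 0.0409 / 0.000215 = 1595.
Re < 2300 → laminar flow, so f = 64/Re = 64/1595 = 0.04013 (the turbulent correlation is not needed).
Darcy-Weisbach: ΔP = f(L/D)(ρV²/2) = 0.04013·(1270/0.0409)·(655·0.0128²/2) = 0.04013·3.105e+04·0.05366 = 66.86 Pa.
ΔP = 66.86 Pa = 6.69×10^-4 bar.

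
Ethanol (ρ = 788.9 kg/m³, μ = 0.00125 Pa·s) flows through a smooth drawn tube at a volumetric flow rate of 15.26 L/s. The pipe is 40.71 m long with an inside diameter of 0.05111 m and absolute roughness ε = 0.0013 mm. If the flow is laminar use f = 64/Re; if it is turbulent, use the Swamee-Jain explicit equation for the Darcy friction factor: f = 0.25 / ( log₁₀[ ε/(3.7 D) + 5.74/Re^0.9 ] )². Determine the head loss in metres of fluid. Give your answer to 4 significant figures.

h_f ≈ 34.26 m

Q = 15.26 L/s = 15.26/1000 = 0.01526 m³/s.
Cross-sectional area A = πD²/4 = π(0.05111)²/4 = 0.002052 m²; mean velocity V = Q/A = 0.01526/0.002052 = 7.438 m/s.
Reynolds number Re = ρVD/μ = 788.9 · 7.438 · 0.05111 / 0.00125 = 2.399e+05.
Re > 4000 → turbulent. Relative roughness ε/D = 1.3e-06/0.05111 = 2.54e-05. Swamee-Jain: f = 0.25/(log₁₀[2.54e-05/3.7 + 5.74/2.399e+05^0.9])² = 0.25/(log₁₀[6.87e-06 + 8.26e-05])² = 0.25/(-4.048)² = 0.01525.
Darcy-Weisbach: ΔP = f(L/D)(ρV²/2) = 0.01525·(40.71/0.05111)·(788.9·7.438²/2) = 0.01525·796.5·2.182e+04 = 2.651e+05 Pa.
Head loss h_f = ΔP/(ρg) = 2.651e+05/(788.9·9.81) = 34.26 m.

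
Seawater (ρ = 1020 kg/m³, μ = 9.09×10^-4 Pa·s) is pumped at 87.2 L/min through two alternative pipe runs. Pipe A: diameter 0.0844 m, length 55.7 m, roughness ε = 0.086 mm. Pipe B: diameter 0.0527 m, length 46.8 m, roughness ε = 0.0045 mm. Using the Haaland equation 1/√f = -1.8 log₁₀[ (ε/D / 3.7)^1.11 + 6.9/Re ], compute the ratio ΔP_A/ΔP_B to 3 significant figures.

ΔP_A/ΔP_B ≈ 0.136

Pipe A: V = Q/A = 0.001453/0.005595 = 0.2598 m/s; Re = 2.46e+04; ε/D = 0.00102; Haaland → f = 0.0266; ΔP_A = f(L/D)(ρV²/2) = 604.1 Pa.
Pipe B: V = Q/A = 0.001453/0.002181 = 0.6663 m/s; Re = 3.94e+04; ε/D = 8.54e-05; Haaland → f = 0.02207; ΔP_B = f(L/D)(ρV²/2) = 4438 Pa.
ΔP_A/ΔP_B = 604.1/4438 = 0.136.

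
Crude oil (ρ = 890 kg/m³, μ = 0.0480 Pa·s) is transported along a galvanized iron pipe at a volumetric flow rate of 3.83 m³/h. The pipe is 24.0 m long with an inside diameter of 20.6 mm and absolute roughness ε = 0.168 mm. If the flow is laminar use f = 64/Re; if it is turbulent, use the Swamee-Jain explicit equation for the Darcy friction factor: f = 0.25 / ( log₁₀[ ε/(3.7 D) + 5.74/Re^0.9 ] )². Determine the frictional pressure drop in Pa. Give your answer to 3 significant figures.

Q = 3.83 m³/h = 3.83/3600 = 0.001064 m³/s.
Cross-sectional area A = πD²/4 = π(0.0206)²/4 = 0.0003333 m²; mean velocity V = Q/A = 0.001064/0.0003333 = 3.192 m/s.
Reynolds number Re = ρVD/μ = 890 · 3.192 · 0.0206 / 0.048 = 1219.
Re < 2300 → laminar flow, so f = 64/Re = 64/1219 = 0.05249 (the turbulent correlation is not needed).
Darcy-Weisbach: ΔP = f(L/D)(ρV²/2) = 0.05249·(24/0.0206)·(890·3.192²/2) = 0.05249·1165·4534 = 2.773e+05 Pa.

ΔP ≈ 277000 Pa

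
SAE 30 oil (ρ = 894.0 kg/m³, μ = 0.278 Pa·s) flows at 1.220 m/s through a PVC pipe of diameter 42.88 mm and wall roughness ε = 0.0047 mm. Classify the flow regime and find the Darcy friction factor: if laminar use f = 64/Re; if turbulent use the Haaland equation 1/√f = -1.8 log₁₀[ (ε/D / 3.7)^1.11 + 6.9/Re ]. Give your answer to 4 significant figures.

Re = ρVD/μ = 894·1.22·0.04288/0.278 = 168.2.
Re < 2300 → laminar, so f = 64/Re = 0.3804 (roughness is irrelevant in laminar flow).

f ≈ 0.3804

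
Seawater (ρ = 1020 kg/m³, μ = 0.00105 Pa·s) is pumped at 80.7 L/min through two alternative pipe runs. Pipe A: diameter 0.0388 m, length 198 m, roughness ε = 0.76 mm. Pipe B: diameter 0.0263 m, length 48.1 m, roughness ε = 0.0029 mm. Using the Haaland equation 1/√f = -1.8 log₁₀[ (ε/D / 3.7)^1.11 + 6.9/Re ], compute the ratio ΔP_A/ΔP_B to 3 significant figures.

Pipe A: V = Q/A = 0.001345/0.001182 = 1.138 m/s; Re = 4.288e+04; ε/D = 0.0196; Haaland → f = 0.04924; ΔP_A = f(L/D)(ρV²/2) = 1.658e+05 Pa.
Pipe B: V = Q/A = 0.001345/0.0005433 = 2.476 m/s; Re = 6.325e+04; ε/D = 0.00011; Haaland → f = 0.02002; ΔP_B = f(L/D)(ρV²/2) = 1.145e+05 Pa.
ΔP_A/ΔP_B = 1.658e+05/1.145e+05 = 1.45.

ΔP_A/ΔP_B ≈ 1.45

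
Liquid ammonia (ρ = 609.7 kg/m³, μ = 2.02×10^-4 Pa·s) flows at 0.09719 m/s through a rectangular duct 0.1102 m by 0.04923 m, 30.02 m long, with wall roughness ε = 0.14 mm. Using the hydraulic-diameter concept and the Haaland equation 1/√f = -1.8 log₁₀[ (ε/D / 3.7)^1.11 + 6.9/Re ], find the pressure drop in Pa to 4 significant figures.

Hydraulic diameter D_h = 4A/P = 4·(0.1102·0.04923)/(2·(0.1102+0.04923)) = 0.0217/0.3189 = 0.06806 m.
Re = ρVD_h/μ = 609.7·0.09719·0.06806/0.000202 = 1.996e+04.
ε/D_h = 0.00014/0.06806 = 0.00206; Haaland gives 1/√f = -1.8 log₁₀[0.000244+0.000346] = 5.813, so f = 0.02959.
ΔP = f(L/D_h)(ρV²/2) = 0.02959·30.02/0.06806·2.88 = 37.59 Pa.

ΔP ≈ 37.59 Pa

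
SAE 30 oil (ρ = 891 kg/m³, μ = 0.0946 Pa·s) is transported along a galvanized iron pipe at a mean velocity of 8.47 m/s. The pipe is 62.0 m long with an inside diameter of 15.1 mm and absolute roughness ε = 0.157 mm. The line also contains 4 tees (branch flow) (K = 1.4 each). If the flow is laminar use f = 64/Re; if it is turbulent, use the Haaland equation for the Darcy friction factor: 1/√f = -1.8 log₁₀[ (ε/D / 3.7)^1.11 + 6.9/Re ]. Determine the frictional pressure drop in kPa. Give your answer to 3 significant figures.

Reynolds number Re = ρVD/μ = 891 · 8.47 · 0.0151 / 0.0946 = 1205.
Re < 2300 → laminar flow, so f = 64/Re = 64/1205 = 0.05313 (the turbulent correlation is not needed).
Total minor-loss coefficient ΣK = 4·1.4 = 5.6.
ΔP = [f·L/D + ΣK]·(ρV²/2) = [0.05313·62/0.0151 + 5.6]·(891·8.47²/2) = [218.1 + 5.6]·3.196e+04 = 7.151e+06 Pa.
ΔP = 7.151e+06 Pa = 7150 kPa.

ΔP ≈ 7150 kPa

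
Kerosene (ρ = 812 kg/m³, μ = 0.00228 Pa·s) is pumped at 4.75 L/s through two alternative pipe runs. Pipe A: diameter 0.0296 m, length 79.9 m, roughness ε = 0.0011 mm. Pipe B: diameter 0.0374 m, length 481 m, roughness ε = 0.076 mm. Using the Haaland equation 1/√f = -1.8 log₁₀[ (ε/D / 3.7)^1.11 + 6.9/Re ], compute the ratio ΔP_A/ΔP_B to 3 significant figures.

Pipe A: V = Q/A = 0.00475/0.0006881 = 6.903 m/s; Re = 7.277e+04; ε/D = 3.72e-05; Haaland → f = 0.01919; ΔP_A = f(L/D)(ρV²/2) = 1.002e+06 Pa.
Pipe B: V = Q/A = 0.00475/0.001099 = 4.324 m/s; Re = 5.759e+04; ε/D = 0.00203; Haaland → f = 0.02603; ΔP_B = f(L/D)(ρV²/2) = 2.541e+06 Pa.
ΔP_A/ΔP_B = 1.002e+06/2.541e+06 = 0.394.

ΔP_A/ΔP_B ≈ 0.394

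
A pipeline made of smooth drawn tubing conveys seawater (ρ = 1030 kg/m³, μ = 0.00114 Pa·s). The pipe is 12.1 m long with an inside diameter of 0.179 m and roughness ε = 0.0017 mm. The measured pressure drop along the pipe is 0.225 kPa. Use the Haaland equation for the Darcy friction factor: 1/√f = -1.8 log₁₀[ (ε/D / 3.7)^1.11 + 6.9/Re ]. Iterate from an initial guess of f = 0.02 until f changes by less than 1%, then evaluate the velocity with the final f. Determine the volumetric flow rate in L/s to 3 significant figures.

Q ≈ 15.1 L/s

Rearranging Darcy-Weisbach: V = √(2·ΔP·D/(f·L·ρ)). With ε/D = 1.7e-06/0.179 = 9.5e-06, iterate starting from f = 0.02:
  f = 0.02 → V = √(2·225·0.179/(0.02·12.1·1030)) = 0.5685 m/s; Re = ρVD/μ = 9.194e+04; f → 0.01817
  f = 0.01817 → V = 0.5964 m/s; Re = 9.645e+04; f → 0.01799
  f = 0.01799 → V = 0.5993 m/s; Re = 9.693e+04; f → 0.01797
Converged (Δf/f < 1%). With the final f = 0.01797: V = √(2·225·0.179/(0.01797·12.1·1030)) = 0.5996 m/s.
Q = V·A = 0.5996·(π/4·0.179²) = 0.01509 m³/s = 15.1 L/s.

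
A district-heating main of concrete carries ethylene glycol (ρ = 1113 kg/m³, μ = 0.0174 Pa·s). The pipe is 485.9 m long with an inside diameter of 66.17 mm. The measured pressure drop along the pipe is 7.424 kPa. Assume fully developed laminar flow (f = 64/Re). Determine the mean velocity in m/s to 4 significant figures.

V ≈ 0.1201 m/s

For laminar flow, f = 64/Re with Re = ρVD/μ, so Darcy-Weisbach reduces to ΔP = 32μLV/D². Solving for V: V = ΔP·D²/(32μL) = 7424·(0.06617)²/(32·0.0174·485.9) = 0.1201 m/s.
Check: Re = ρVD/μ = 1113·0.1201·0.06617/0.0174 = 508.5 < 2300, so the laminar assumption holds.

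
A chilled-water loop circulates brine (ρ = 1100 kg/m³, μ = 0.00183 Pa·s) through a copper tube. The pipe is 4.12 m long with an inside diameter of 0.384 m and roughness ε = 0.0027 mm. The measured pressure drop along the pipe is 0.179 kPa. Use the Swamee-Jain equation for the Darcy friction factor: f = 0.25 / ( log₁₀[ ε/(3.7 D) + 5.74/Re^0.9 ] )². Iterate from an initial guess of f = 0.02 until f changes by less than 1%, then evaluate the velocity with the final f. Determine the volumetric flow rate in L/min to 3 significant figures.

Rearranging Darcy-Weisbach: V = √(2·ΔP·D/(f·L·ρ)). With ε/D = 2.7e-06/0.384 = 7.03e-06, iterate starting from f = 0.02:
  f = 0.02 → V = √(2·179·0.384/(0.02·4.12·1100)) = 1.232 m/s; Re = ρVD/μ = 2.843e+05; f → 0.0146
  f = 0.0146 → V = 1.441 m/s; Re = 3.327e+05; f → 0.01419
  f = 0.01419 → V = 1.462 m/s; Re = 3.375e+05; f → 0.01415
Converged (Δf/f < 1%). With the final f = 0.01415: V = √(2·179·0.384/(0.01415·4.12·1100)) = 1.464 m/s.
Q = V·A = 1.464·(π/4·0.384²) = 0.1696 m³/s = 10200 L/min.

Q ≈ 10200 L/min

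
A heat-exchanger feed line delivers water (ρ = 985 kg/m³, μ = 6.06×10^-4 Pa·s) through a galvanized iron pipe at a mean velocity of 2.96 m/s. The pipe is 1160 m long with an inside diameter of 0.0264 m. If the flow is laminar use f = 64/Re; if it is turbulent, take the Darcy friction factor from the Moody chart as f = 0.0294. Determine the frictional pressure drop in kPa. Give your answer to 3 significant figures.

ΔP ≈ 5570 kPa

Reynolds number Re = ρVD/μ = 985 · 2.96 · 0.0264 / 0.000606 = 1.27e+05.
Re > 4000 → turbulent; use the Moody-chart value f = 0.0294.
Darcy-Weisbach: ΔP = f(L/D)(ρV²/2) = 0.0294·(1160/0.0264)·(985·2.96²/2) = 0.0294·4.394e+04·4315 = 5.574e+06 Pa.
ΔP = 5.574e+06 Pa = 5570 kPa.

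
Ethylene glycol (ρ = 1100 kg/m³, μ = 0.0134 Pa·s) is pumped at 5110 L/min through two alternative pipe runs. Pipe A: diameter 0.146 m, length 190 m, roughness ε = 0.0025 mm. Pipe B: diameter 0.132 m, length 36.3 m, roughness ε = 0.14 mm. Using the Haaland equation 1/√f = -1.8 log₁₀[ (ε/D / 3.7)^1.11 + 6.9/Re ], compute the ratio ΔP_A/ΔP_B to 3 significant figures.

ΔP_A/ΔP_B ≈ 2.72

Pipe A: V = Q/A = 0.08517/0.01674 = 5.087 m/s; Re = 6.097e+04; ε/D = 1.71e-05; Haaland → f = 0.01987; ΔP_A = f(L/D)(ρV²/2) = 3.68e+05 Pa.
Pipe B: V = Q/A = 0.08517/0.01368 = 6.223 m/s; Re = 6.744e+04; ε/D = 0.00106; Haaland → f = 0.02305; ΔP_B = f(L/D)(ρV²/2) = 1.35e+05 Pa.
ΔP_A/ΔP_B = 3.68e+05/1.35e+05 = 2.72.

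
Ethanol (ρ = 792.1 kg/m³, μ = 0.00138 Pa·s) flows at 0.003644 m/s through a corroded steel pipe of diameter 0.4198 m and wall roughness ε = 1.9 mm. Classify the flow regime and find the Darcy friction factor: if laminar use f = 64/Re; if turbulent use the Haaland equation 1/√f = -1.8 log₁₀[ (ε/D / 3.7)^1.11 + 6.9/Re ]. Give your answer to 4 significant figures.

Re = ρVD/μ = 792.1·0.003644·0.4198/0.00138 = 878.1.
Re < 2300 → laminar, so f = 64/Re = 0.07289 (roughness is irrelevant in laminar flow).

f ≈ 0.07289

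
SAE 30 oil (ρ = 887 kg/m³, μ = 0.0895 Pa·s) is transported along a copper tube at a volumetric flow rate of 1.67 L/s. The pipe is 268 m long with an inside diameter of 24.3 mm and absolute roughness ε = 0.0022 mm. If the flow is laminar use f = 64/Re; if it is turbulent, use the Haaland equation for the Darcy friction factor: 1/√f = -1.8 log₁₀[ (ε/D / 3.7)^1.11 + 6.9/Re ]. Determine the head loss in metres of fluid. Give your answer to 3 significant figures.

h_f ≈ 538 m

Q = 1.67 L/s = 1.67/1000 = 0.00167 m³/s.
Cross-sectional area A = πD²/4 = π(0.0243)²/4 = 0.0004638 m²; mean velocity V = Q/A = 0.00167/0.0004638 = 3.601 m/s.
Reynolds number Re = ρVD/μ = 887 · 3.601 · 0.0243 / 0.0895 = 867.2.
Re < 2300 → laminar flow, so f = 64/Re = 64/867.2 = 0.0738 (the turbulent correlation is not needed).
Darcy-Weisbach: ΔP = f(L/D)(ρV²/2) = 0.0738·(268/0.0243)·(887·3.601²/2) = 0.0738·1.103e+04·5751 = 4.681e+06 Pa.
Head loss h_f = ΔP/(ρg) = 4.681e+06/(887·9.81) = 538 m.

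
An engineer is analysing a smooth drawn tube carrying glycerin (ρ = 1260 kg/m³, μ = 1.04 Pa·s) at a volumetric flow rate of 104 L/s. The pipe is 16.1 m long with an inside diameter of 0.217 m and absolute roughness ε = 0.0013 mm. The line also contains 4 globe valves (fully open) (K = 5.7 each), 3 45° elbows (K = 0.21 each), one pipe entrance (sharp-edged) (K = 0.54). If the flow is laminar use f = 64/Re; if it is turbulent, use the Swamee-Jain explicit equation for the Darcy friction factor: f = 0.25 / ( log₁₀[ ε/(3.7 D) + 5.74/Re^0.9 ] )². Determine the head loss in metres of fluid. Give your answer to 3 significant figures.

h_f ≈ 12.2 m

Q = 104 L/s = 104/1000 = 0.104 m³/s.
Cross-sectional area A = πD²/4 = π(0.217)²/4 = 0.03698 m²; mean velocity V = Q/A = 0.104/0.03698 = 2.812 m/s.
Reynolds number Re = ρVD/μ = 1260 · 2.812 · 0.217 / 1.04 = 739.3.
Re < 2300 → laminar flow, so f = 64/Re = 64/739.3 = 0.08657 (the turbulent correlation is not needed).
Total minor-loss coefficient ΣK = 4·5.7 + 3·0.21 + 1·0.54 = 24.
ΔP = [f·L/D + ΣK]·(ρV²/2) = [0.08657·16.1/0.217 + 24]·(1260·2.812²/2) = [6.423 + 24]·4982 = 1.514e+05 Pa.
Head loss h_f = ΔP/(ρg) = 1.514e+05/(1260·9.81) = 12.2 m.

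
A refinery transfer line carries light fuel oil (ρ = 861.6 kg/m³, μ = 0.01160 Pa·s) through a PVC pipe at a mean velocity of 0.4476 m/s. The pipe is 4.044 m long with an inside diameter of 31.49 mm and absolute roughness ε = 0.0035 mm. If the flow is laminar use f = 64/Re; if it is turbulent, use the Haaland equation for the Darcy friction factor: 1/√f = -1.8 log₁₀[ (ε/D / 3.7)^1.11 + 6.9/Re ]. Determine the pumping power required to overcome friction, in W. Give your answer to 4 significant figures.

P ≈ 0.2362 W

Reynolds number Re = ρVD/μ = 861.6 · 0.4476 · 0.03149 / 0.0116 = 1047.
Re < 2300 → laminar flow, so f = 64/Re = 64/1047 = 0.06113 (the turbulent correlation is not needed).
Darcy-Weisbach: ΔP = f(L/D)(ρV²/2) = 0.06113·(4.044/0.03149)·(861.6·0.4476²/2) = 0.06113·128.4·86.31 = 677.6 Pa.
Q = V·A = 0.4476·0.0007788 = 0.0003486 m³/s.
Pumping power P = QΔP = 0.0003486·677.6 = 0.23621 W = 0.2362 W.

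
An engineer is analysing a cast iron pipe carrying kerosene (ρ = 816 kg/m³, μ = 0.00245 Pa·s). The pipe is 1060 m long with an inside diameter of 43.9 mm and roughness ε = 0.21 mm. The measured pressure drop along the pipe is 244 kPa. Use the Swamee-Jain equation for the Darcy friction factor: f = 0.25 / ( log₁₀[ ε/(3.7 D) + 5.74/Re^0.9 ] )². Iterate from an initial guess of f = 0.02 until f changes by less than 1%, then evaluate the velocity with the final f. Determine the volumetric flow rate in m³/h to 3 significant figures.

Q ≈ 4.46 m³/h

Rearranging Darcy-Weisbach: V = √(2·ΔP·D/(f·L·ρ)). With ε/D = 0.00021/0.0439 = 0.00478, iterate starting from f = 0.02:
  f = 0.02 → V = √(2·2.44e+05·0.0439/(0.02·1060·816)) = 1.113 m/s; Re = ρVD/μ = 1.627e+04; f → 0.03552
  f = 0.03552 → V = 0.8351 m/s; Re = 1.221e+04; f → 0.03691
  f = 0.03691 → V = 0.8191 m/s; Re = 1.198e+04; f → 0.03702
Converged (Δf/f < 1%). With the final f = 0.03702: V = √(2·2.44e+05·0.0439/(0.03702·1060·816)) = 0.818 m/s.
Q = V·A = 0.818·(π/4·0.0439²) = 0.001238 m³/s = 4.46 m³/h.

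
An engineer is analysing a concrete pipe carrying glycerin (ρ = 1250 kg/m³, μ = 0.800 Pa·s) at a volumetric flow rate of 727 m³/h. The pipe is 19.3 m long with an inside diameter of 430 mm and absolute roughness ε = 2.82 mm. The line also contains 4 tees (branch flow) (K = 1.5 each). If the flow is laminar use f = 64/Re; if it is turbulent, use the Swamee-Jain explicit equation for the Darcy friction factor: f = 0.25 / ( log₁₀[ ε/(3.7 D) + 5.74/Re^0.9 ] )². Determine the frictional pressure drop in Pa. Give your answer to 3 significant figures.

ΔP ≈ 11000 Pa

Q = 727 m³/h = 727/3600 = 0.2019 m³/s.
Cross-sectional area A = πD²/4 = π(0.43)²/4 = 0.1452 m²; mean velocity V = Q/A = 0.2019/0.1452 = 1.391 m/s.
Reynolds number Re = ρVD/μ = 1250 · 1.391 · 0.43 / 0.8 = 934.3.
Re < 2300 → laminar flow, so f = 64/Re = 64/934.3 = 0.0685 (the turbulent correlation is not needed).
Total minor-loss coefficient ΣK = 4·1.5 = 6.
ΔP = [f·L/D + ΣK]·(ρV²/2) = [0.0685·19.3/0.43 + 6]·(1250·1.391²/2) = [3.075 + 6]·1209 = 1.097e+04 Pa.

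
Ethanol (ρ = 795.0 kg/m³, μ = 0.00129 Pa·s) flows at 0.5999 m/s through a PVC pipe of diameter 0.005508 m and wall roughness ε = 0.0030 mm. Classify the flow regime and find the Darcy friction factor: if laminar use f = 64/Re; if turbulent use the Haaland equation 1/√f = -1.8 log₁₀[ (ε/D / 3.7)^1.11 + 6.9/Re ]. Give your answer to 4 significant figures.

f ≈ 0.03143

Re = ρVD/μ = 795·0.5999·0.005508/0.00129 = 2036.
Re < 2300 → laminar, so f = 64/Re = 0.03143 (roughness is irrelevant in laminar flow).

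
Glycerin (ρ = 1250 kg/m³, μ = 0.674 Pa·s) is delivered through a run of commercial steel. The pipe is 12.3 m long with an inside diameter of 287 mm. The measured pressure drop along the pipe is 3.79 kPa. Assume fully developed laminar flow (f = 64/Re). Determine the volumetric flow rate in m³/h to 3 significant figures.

Q ≈ 274 m³/h

For laminar flow, f = 64/Re with Re = ρVD/μ, so Darcy-Weisbach reduces to ΔP = 32μLV/D². Solving for V: V = ΔP·D²/(32μL) = 3790·(0.287)²/(32·0.674·12.3) = 1.177 m/s.
Check: Re = ρVD/μ = 1250·1.177·0.287/0.674 = 626.4 < 2300, so the laminar assumption holds.
Q = V·A = 1.177·(π/4·0.287²) = 0.07613 m³/s = 274 m³/h.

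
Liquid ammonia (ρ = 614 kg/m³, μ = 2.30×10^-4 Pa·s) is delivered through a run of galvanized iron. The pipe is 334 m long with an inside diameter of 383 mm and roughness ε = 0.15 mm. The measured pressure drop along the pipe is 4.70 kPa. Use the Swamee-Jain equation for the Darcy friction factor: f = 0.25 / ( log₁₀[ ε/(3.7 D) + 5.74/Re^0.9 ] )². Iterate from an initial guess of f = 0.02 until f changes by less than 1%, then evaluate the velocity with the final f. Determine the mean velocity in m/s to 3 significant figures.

V ≈ 1.03 m/s

Rearranging Darcy-Weisbach: V = √(2·ΔP·D/(f·L·ρ)). With ε/D = 0.00015/0.383 = 0.000392, iterate starting from f = 0.02:
  f = 0.02 → V = √(2·4700·0.383/(0.02·334·614)) = 0.9369 m/s; Re = ρVD/μ = 9.579e+05; f → 0.01654
  f = 0.01654 → V = 1.03 m/s; Re = 1.053e+06; f → 0.01649
Converged (Δf/f < 1%). With the final f = 0.01649: V = √(2·4700·0.383/(0.01649·334·614)) = 1.032 m/s.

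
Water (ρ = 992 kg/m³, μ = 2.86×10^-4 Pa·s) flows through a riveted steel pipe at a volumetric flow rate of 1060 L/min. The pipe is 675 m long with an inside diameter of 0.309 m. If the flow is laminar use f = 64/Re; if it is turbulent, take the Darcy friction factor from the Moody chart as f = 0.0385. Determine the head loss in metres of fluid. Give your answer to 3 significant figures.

Q = 1060 L/min = 1060/60000 = 0.01767 m³/s.
Cross-sectional area A = πD²/4 = π(0.309)²/4 = 0.07499 m²; mean velocity V = Q/A = 0.01767/0.07499 = 0.2356 m/s.
Reynolds number Re = ρVD/μ = 992 · 0.2356 · 0.309 / 0.000286 = 2.525e+05.
Re > 4000 → turbulent; use the Moody-chart value f = 0.0385.
Darcy-Weisbach: ΔP = f(L/D)(ρV²/2) = 0.0385·(675/0.309)·(992·0.2356²/2) = 0.0385·2184·27.53 = 2315 Pa.
Head loss h_f = ΔP/(ρg) = 2315/(992·9.81) = 0.238 m.

h_f ≈ 0.238 m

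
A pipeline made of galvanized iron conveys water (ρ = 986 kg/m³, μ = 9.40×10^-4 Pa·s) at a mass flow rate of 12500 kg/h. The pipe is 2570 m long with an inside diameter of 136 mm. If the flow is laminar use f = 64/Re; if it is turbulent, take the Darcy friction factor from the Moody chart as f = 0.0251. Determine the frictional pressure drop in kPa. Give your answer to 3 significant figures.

ΔP ≈ 13.7 kPa

ṁ = 12500 kg/h = 12500/3600 = 3.472 kg/s.
A = πD²/4 = π(0.136)²/4 = 0.01453 m²; mean velocity V = ṁ/(ρA) = 3.472/(986 · 0.01453) = 0.2424 m/s.
Reynolds number Re = ρVD/μ = 986 · 0.2424 · 0.136 / 0.00094 = 3.458e+04.
Re > 4000 → turbulent; use the Moody-chart value f = 0.0251.
Darcy-Weisbach: ΔP = f(L/D)(ρV²/2) = 0.0251·(2570/0.136)·(986·0.2424²/2) = 0.0251·1.89e+04·28.97 = 1.374e+04 Pa.
ΔP = 1.374e+04 Pa = 13.7 kPa.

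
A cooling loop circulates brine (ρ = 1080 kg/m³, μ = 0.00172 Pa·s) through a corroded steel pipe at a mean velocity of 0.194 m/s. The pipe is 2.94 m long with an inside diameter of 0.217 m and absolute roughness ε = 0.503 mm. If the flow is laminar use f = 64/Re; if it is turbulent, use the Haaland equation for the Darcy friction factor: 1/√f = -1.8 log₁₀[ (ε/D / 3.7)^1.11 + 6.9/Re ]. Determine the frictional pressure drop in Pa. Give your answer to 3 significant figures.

ΔP ≈ 7.96 Pa

Reynolds number Re = ρVD/μ = 1080 · 0.194 · 0.217 / 0.00172 = 2.643e+04.
Re > 4000 → turbulent. Relative roughness ε/D = 0.000503/0.217 = 0.00232. Haaland: 1/√f = -1.8 log₁₀[(0.00232/3.7)^1.11 + 6.9/2.643e+04] = -1.8 log₁₀[0.000278 + 0.000261] = 5.883, so f = 0.0289.
Darcy-Weisbach: ΔP = f(L/D)(ρV²/2) = 0.0289·(2.94/0.217)·(1080·0.194²/2) = 0.0289·13.55·20.32 = 7.957 Pa.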